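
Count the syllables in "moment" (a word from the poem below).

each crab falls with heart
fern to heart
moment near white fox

"moment" has 2 syllables.

2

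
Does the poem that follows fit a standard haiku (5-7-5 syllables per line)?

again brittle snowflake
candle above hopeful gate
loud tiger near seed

No

Line 1: again(2) + brittle(2) + snowflake(2) = 6 (expected 5)
Line 2: candle(2) + above(2) + hopeful(2) + gate(1) = 7 ✓
Line 3: loud(1) + tiger(2) + near(1) + seed(1) = 5 ✓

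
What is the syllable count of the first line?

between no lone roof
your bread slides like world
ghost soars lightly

The first line: "between no lone roof": 2+1+1+1 = 5

5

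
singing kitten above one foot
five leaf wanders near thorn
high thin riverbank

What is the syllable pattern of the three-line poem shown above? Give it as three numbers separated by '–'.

Line 1: "singing kitten above one foot": 2+2+2+1+1 = 8
Line 2: "five leaf wanders near thorn": 1+1+2+1+1 = 6
Line 3: "high thin riverbank": 1+1+3 = 5

8–6–5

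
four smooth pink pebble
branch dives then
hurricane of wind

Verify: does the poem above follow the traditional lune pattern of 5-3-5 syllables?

Yes

Line 1: four(1) + smooth(1) + pink(1) + pebble(2) = 5 ✓
Line 2: branch(1) + dives(1) + then(1) = 3 ✓
Line 3: hurricane(3) + of(1) + wind(1) = 5 ✓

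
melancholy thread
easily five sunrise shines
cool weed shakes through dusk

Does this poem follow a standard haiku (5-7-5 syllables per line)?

Yes

Line 1: melancholy(4) + thread(1) = 5 ✓
Line 2: easily(3) + five(1) + sunrise(2) + shines(1) = 7 ✓
Line 3: cool(1) + weed(1) + shakes(1) + through(1) + dusk(1) = 5 ✓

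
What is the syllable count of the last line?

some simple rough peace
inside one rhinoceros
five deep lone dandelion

The last line: five(1) + deep(1) + lone(1) + dandelion(4) = 7

7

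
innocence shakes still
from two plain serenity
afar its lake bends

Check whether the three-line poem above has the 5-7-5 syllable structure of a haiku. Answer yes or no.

Line 1: "innocence shakes still": 3+1+1 = 5 ✓
Line 2: "from two plain serenity": 1+1+1+4 = 7 ✓
Line 3: "afar its lake bends": 2+1+1+1 = 5 ✓

Yes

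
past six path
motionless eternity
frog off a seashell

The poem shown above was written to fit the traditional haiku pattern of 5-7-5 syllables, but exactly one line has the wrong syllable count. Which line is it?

Line 1

Line 1: "past six path": 1+1+1 = 3 (expected 5)
Line 2: "motionless eternity": 3+4 = 7 ✓
Line 3: "frog off a seashell": 1+1+1+2 = 5 ✓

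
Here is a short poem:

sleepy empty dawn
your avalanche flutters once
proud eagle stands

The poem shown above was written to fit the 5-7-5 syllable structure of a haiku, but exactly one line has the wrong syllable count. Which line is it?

Line 3

Line 1: sleepy(2) + empty(2) + dawn(1) = 5 ✓
Line 2: your(1) + avalanche(3) + flutters(2) + once(1) = 7 ✓
Line 3: proud(1) + eagle(2) + stands(1) = 4 (expected 5)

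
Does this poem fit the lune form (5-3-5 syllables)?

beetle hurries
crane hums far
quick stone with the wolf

No

Line 1: beetle (2), hurries (2) → 4 (expected 5)
Line 2: crane (1), hums (1), far (1) → 3 ✓
Line 3: quick (1), stone (1), with (1), the (1), wolf (1) → 5 ✓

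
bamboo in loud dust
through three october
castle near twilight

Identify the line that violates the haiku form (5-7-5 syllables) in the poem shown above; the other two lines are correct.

Line 1: "bamboo in loud dust": 2+1+1+1 = 5 ✓
Line 2: "through three october": 1+1+3 = 5 (expected 7)
Line 3: "castle near twilight": 2+1+2 = 5 ✓

The second line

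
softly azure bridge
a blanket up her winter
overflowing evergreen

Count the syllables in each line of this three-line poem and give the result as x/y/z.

Line 1: "softly azure bridge": 2+2+1 = 5
Line 2: "a blanket up her winter": 1+2+1+1+2 = 7
Line 3: "overflowing evergreen": 4+3 = 7

5/7/7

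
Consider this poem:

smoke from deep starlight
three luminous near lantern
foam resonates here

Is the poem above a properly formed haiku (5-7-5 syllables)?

Yes

Line 1: smoke (1), from (1), deep (1), starlight (2) → 5 ✓
Line 2: three (1), luminous (3), near (1), lantern (2) → 7 ✓
Line 3: foam (1), resonates (3), here (1) → 5 ✓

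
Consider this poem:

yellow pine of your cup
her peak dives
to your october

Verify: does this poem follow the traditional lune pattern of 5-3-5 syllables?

Line 1: yellow(2) + pine(1) + of(1) + your(1) + cup(1) = 6 (expected 5)
Line 2: her(1) + peak(1) + dives(1) = 3 ✓
Line 3: to(1) + your(1) + october(3) = 5 ✓

No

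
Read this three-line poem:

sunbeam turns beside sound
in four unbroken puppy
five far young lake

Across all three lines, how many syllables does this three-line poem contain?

Line 1: sunbeam(2) + turns(1) + beside(2) + sound(1) = 6
Line 2: in(1) + four(1) + unbroken(3) + puppy(2) = 7
Line 3: five(1) + far(1) + young(1) + lake(1) = 4
Total: 6 + 7 + 4 = 17

17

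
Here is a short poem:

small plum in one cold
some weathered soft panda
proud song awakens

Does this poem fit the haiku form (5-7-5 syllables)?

Line 1: "small plum in one cold": 1+1+1+1+1 = 5 ✓
Line 2: "some weathered soft panda": 1+2+1+2 = 6 (expected 7)
Line 3: "proud song awakens": 1+1+3 = 5 ✓

No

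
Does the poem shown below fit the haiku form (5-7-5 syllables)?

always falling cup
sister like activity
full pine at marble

Yes

Line 1: always (2), falling (2), cup (1) → 5 ✓
Line 2: sister (2), like (1), activity (4) → 7 ✓
Line 3: full (1), pine (1), at (1), marble (2) → 5 ✓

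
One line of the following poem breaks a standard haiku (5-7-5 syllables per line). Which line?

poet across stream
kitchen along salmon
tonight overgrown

Line 2

Line 1: poet(2) + across(2) + stream(1) = 5 ✓
Line 2: kitchen(2) + along(2) + salmon(2) = 6 (expected 7)
Line 3: tonight(2) + overgrown(3) = 5 ✓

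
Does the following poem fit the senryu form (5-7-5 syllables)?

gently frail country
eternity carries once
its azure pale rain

Line 1: "gently frail country": 2+1+2 = 5 ✓
Line 2: "eternity carries once": 4+2+1 = 7 ✓
Line 3: "its azure pale rain": 1+2+1+1 = 5 ✓

Yes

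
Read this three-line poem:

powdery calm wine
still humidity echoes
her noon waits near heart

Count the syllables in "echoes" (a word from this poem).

"echoes" has 2 syllables.

2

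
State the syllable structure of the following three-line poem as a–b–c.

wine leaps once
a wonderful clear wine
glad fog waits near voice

Line 1: wine(1) + leaps(1) + once(1) = 3
Line 2: a(1) + wonderful(3) + clear(1) + wine(1) = 6
Line 3: glad(1) + fog(1) + waits(1) + near(1) + voice(1) = 5

3–6–5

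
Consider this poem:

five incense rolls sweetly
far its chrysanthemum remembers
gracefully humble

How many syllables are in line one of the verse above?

6

Line one: five (1), incense (2), rolls (1), sweetly (2) → 6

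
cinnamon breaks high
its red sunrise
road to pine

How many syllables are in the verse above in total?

12

Line 1: cinnamon (3), breaks (1), high (1) → 5
Line 2: its (1), red (1), sunrise (2) → 4
Line 3: road (1), to (1), pine (1) → 3
Total: 5 + 4 + 3 = 12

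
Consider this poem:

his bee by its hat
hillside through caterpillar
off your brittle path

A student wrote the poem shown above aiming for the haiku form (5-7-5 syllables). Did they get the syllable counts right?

Yes

Line 1: his(1) + bee(1) + by(1) + its(1) + hat(1) = 5 ✓
Line 2: hillside(2) + through(1) + caterpillar(4) = 7 ✓
Line 3: off(1) + your(1) + brittle(2) + path(1) = 5 ✓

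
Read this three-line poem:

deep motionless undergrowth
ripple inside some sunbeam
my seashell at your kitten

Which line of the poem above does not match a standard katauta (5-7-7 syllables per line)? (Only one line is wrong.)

Line 1: deep (1), motionless (3), undergrowth (3) → 7 (expected 5)
Line 2: ripple (2), inside (2), some (1), sunbeam (2) → 7 ✓
Line 3: my (1), seashell (2), at (1), your (1), kitten (2) → 7 ✓

Line 1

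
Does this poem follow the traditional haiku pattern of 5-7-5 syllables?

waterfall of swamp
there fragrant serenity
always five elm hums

Line 1: "waterfall of swamp": 3+1+1 = 5 ✓
Line 2: "there fragrant serenity": 1+2+4 = 7 ✓
Line 3: "always five elm hums": 2+1+1+1 = 5 ✓

Yes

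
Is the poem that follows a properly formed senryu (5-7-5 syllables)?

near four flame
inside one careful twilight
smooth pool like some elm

Line 1: "near four flame": 1+1+1 = 3 (expected 5)
Line 2: "inside one careful twilight": 2+1+2+2 = 7 ✓
Line 3: "smooth pool like some elm": 1+1+1+1+1 = 5 ✓

No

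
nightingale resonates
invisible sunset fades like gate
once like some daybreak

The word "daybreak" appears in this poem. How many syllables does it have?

2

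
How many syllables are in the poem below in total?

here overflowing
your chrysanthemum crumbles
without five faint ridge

17

Line 1: here (1), overflowing (4) → 5
Line 2: your (1), chrysanthemum (4), crumbles (2) → 7
Line 3: without (2), five (1), faint (1), ridge (1) → 5
Total: 5 + 7 + 5 = 17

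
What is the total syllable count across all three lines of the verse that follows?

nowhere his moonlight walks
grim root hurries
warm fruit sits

13

Line 1: "nowhere his moonlight walks": 2+1+2+1 = 6
Line 2: "grim root hurries": 1+1+2 = 4
Line 3: "warm fruit sits": 1+1+1 = 3
Total: 6 + 4 + 3 = 13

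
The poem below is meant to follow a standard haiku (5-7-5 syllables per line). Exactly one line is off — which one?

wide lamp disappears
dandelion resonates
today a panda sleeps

Line 1: "wide lamp disappears": 1+1+3 = 5 ✓
Line 2: "dandelion resonates": 4+3 = 7 ✓
Line 3: "today a panda sleeps": 2+1+2+1 = 6 (expected 5)

Line 3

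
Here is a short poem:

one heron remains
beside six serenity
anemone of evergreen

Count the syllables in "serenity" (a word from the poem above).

4

"serenity" has 4 syllables.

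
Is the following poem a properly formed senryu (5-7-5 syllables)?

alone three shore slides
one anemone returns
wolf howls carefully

Yes

Line 1: "alone three shore slides": 2+1+1+1 = 5 ✓
Line 2: "one anemone returns": 1+4+2 = 7 ✓
Line 3: "wolf howls carefully": 1+1+3 = 5 ✓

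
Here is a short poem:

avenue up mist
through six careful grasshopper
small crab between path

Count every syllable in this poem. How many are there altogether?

17

Line 1: avenue (3), up (1), mist (1) → 5
Line 2: through (1), six (1), careful (2), grasshopper (3) → 7
Line 3: small (1), crab (1), between (2), path (1) → 5
Total: 5 + 7 + 5 = 17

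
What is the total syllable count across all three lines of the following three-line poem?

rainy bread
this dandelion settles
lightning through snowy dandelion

Line 1: rainy (2), bread (1) → 3
Line 2: this (1), dandelion (4), settles (2) → 7
Line 3: lightning (2), through (1), snowy (2), dandelion (4) → 9
Total: 3 + 7 + 9 = 19

19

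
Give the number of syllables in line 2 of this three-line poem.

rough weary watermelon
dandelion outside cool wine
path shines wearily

8

Line 2: "dandelion outside cool wine": 4+2+1+1 = 8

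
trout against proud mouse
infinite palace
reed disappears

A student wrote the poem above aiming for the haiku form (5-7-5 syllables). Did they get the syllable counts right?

No

Line 1: "trout against proud mouse": 1+2+1+1 = 5 ✓
Line 2: "infinite palace": 3+2 = 5 (expected 7)
Line 3: "reed disappears": 1+3 = 4 (expected 5)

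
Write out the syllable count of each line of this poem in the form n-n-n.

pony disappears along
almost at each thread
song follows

7-5-3

Line 1: pony(2) + disappears(3) + along(2) = 7
Line 2: almost(2) + at(1) + each(1) + thread(1) = 5
Line 3: song(1) + follows(2) = 3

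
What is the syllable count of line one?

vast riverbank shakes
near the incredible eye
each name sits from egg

5

Line one: "vast riverbank shakes": 1+3+1 = 5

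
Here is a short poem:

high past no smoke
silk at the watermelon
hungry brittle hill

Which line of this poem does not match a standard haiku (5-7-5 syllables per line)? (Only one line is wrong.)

Line 1: high (1), past (1), no (1), smoke (1) → 4 (expected 5)
Line 2: silk (1), at (1), the (1), watermelon (4) → 7 ✓
Line 3: hungry (2), brittle (2), hill (1) → 5 ✓

The first line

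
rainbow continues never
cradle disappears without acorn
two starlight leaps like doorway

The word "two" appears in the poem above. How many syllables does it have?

"two" has 1 syllable.

1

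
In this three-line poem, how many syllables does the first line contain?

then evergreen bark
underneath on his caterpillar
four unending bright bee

The first line: "then evergreen bark": 1+3+1 = 5

5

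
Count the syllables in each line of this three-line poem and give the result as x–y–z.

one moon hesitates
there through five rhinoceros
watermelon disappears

5–7–7

Line 1: "one moon hesitates": 1+1+3 = 5
Line 2: "there through five rhinoceros": 1+1+1+4 = 7
Line 3: "watermelon disappears": 4+3 = 7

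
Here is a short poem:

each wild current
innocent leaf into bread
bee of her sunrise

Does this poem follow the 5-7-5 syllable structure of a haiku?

No

Line 1: each (1), wild (1), current (2) → 4 (expected 5)
Line 2: innocent (3), leaf (1), into (2), bread (1) → 7 ✓
Line 3: bee (1), of (1), her (1), sunrise (2) → 5 ✓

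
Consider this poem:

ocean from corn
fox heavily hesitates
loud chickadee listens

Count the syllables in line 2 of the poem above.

7

Line 2: fox (1), heavily (3), hesitates (3) → 7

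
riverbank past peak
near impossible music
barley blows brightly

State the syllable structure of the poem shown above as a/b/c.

5/7/5

Line 1: riverbank (3), past (1), peak (1) → 5
Line 2: near (1), impossible (4), music (2) → 7
Line 3: barley (2), blows (1), brightly (2) → 5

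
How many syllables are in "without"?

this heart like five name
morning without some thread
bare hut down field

2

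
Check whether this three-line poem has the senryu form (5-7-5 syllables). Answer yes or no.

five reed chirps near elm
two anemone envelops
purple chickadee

No

Line 1: "five reed chirps near elm": 1+1+1+1+1 = 5 ✓
Line 2: "two anemone envelops": 1+4+3 = 8 (expected 7)
Line 3: "purple chickadee": 2+3 = 5 ✓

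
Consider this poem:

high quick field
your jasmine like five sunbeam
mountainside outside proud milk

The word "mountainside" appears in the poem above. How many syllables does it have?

"mountainside" has 3 syllables.

3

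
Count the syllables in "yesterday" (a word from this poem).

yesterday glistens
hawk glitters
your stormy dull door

3

"yesterday" has 3 syllables.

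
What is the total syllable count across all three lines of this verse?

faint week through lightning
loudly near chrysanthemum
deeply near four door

Line 1: "faint week through lightning": 1+1+1+2 = 5
Line 2: "loudly near chrysanthemum": 2+1+4 = 7
Line 3: "deeply near four door": 2+1+1+1 = 5
Total: 5 + 7 + 5 = 17

17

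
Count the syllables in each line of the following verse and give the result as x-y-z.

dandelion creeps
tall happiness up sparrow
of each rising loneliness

5-7-7

Line 1: dandelion(4) + creeps(1) = 5
Line 2: tall(1) + happiness(3) + up(1) + sparrow(2) = 7
Line 3: of(1) + each(1) + rising(2) + loneliness(3) = 7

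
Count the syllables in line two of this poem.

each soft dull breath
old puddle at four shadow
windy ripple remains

7

Line two: old(1) + puddle(2) + at(1) + four(1) + shadow(2) = 7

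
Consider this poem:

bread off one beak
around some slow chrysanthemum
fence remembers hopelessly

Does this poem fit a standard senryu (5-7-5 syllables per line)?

No

Line 1: "bread off one beak": 1+1+1+1 = 4 (expected 5)
Line 2: "around some slow chrysanthemum": 2+1+1+4 = 8 (expected 7)
Line 3: "fence remembers hopelessly": 1+3+3 = 7 (expected 5)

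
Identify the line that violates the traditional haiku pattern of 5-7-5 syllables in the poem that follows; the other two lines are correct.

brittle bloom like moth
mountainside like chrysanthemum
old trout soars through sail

Line 1: "brittle bloom like moth": 2+1+1+1 = 5 ✓
Line 2: "mountainside like chrysanthemum": 3+1+4 = 8 (expected 7)
Line 3: "old trout soars through sail": 1+1+1+1+1 = 5 ✓

The second line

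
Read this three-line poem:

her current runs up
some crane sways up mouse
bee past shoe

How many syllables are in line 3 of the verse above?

3

Line 3: bee (1), past (1), shoe (1) → 3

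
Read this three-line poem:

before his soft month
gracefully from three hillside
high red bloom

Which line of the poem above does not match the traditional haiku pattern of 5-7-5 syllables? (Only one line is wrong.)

Line 3

Line 1: before(2) + his(1) + soft(1) + month(1) = 5 ✓
Line 2: gracefully(3) + from(1) + three(1) + hillside(2) = 7 ✓
Line 3: high(1) + red(1) + bloom(1) = 3 (expected 5)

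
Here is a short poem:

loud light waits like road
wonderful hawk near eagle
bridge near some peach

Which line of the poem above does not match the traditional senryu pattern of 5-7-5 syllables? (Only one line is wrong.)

Line 3

Line 1: loud (1), light (1), waits (1), like (1), road (1) → 5 ✓
Line 2: wonderful (3), hawk (1), near (1), eagle (2) → 7 ✓
Line 3: bridge (1), near (1), some (1), peach (1) → 4 (expected 5)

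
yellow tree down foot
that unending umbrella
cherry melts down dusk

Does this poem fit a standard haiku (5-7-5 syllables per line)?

Yes

Line 1: "yellow tree down foot": 2+1+1+1 = 5 ✓
Line 2: "that unending umbrella": 1+3+3 = 7 ✓
Line 3: "cherry melts down dusk": 2+1+1+1 = 5 ✓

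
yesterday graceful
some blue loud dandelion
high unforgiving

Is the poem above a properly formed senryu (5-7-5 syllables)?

Line 1: "yesterday graceful": 3+2 = 5 ✓
Line 2: "some blue loud dandelion": 1+1+1+4 = 7 ✓
Line 3: "high unforgiving": 1+4 = 5 ✓

Yes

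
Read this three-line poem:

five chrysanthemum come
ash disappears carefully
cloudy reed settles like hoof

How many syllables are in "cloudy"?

2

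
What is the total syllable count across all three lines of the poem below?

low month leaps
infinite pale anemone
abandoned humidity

Line 1: "low month leaps": 1+1+1 = 3
Line 2: "infinite pale anemone": 3+1+4 = 8
Line 3: "abandoned humidity": 3+4 = 7
Total: 3 + 8 + 7 = 18

18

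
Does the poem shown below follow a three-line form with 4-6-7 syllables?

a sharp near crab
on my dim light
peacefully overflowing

No

Line 1: a(1) + sharp(1) + near(1) + crab(1) = 4 ✓
Line 2: on(1) + my(1) + dim(1) + light(1) = 4 (expected 6)
Line 3: peacefully(3) + overflowing(4) = 7 ✓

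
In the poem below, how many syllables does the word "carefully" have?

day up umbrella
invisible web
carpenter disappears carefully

3

"carefully" has 3 syllables.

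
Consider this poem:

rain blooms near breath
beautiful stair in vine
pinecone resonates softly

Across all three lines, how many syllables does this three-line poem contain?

17

Line 1: rain (1), blooms (1), near (1), breath (1) → 4
Line 2: beautiful (3), stair (1), in (1), vine (1) → 6
Line 3: pinecone (2), resonates (3), softly (2) → 7
Total: 4 + 6 + 7 = 17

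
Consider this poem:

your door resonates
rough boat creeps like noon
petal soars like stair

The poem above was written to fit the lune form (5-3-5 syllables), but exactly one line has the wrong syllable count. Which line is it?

Line 2

Line 1: your(1) + door(1) + resonates(3) = 5 ✓
Line 2: rough(1) + boat(1) + creeps(1) + like(1) + noon(1) = 5 (expected 3)
Line 3: petal(2) + soars(1) + like(1) + stair(1) = 5 ✓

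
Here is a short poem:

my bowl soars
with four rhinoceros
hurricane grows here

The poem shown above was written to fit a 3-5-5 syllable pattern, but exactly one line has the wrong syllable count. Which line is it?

The second line

Line 1: my (1), bowl (1), soars (1) → 3 ✓
Line 2: with (1), four (1), rhinoceros (4) → 6 (expected 5)
Line 3: hurricane (3), grows (1), here (1) → 5 ✓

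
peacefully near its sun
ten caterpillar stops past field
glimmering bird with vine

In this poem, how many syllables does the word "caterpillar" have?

4

"caterpillar" has 4 syllables.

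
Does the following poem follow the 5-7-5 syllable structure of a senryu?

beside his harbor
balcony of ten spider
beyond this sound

No

Line 1: beside(2) + his(1) + harbor(2) = 5 ✓
Line 2: balcony(3) + of(1) + ten(1) + spider(2) = 7 ✓
Line 3: beyond(2) + this(1) + sound(1) = 4 (expected 5)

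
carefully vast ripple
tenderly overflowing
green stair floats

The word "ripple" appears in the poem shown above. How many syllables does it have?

2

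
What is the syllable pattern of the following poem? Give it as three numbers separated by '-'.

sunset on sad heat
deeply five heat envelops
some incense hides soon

Line 1: sunset (2), on (1), sad (1), heat (1) → 5
Line 2: deeply (2), five (1), heat (1), envelops (3) → 7
Line 3: some (1), incense (2), hides (1), soon (1) → 5

5-7-5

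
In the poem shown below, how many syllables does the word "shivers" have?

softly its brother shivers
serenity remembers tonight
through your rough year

2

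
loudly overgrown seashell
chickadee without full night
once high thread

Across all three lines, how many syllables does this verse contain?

Line 1: "loudly overgrown seashell": 2+3+2 = 7
Line 2: "chickadee without full night": 3+2+1+1 = 7
Line 3: "once high thread": 1+1+1 = 3
Total: 7 + 7 + 3 = 17

17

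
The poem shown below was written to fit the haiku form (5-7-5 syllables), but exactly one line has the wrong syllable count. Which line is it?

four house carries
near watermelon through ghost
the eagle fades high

Line 1

Line 1: four(1) + house(1) + carries(2) = 4 (expected 5)
Line 2: near(1) + watermelon(4) + through(1) + ghost(1) = 7 ✓
Line 3: the(1) + eagle(2) + fades(1) + high(1) = 5 ✓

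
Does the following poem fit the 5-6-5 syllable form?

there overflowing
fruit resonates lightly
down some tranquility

Line 1: there(1) + overflowing(4) = 5 ✓
Line 2: fruit(1) + resonates(3) + lightly(2) = 6 ✓
Line 3: down(1) + some(1) + tranquility(4) = 6 (expected 5)

No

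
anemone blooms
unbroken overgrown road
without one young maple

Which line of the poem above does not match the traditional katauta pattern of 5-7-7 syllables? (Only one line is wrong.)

Line 1: anemone (4), blooms (1) → 5 ✓
Line 2: unbroken (3), overgrown (3), road (1) → 7 ✓
Line 3: without (2), one (1), young (1), maple (2) → 6 (expected 7)

Line 3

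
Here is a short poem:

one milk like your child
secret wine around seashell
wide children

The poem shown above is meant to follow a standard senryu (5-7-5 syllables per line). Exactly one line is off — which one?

Line 1: "one milk like your child": 1+1+1+1+1 = 5 ✓
Line 2: "secret wine around seashell": 2+1+2+2 = 7 ✓
Line 3: "wide children": 1+2 = 3 (expected 5)

Line 3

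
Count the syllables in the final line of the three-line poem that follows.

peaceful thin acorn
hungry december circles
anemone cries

The final line: "anemone cries": 4+1 = 5

5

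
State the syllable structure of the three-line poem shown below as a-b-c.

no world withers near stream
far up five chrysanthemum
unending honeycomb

6-7-6

Line 1: no(1) + world(1) + withers(2) + near(1) + stream(1) = 6
Line 2: far(1) + up(1) + five(1) + chrysanthemum(4) = 7
Line 3: unending(3) + honeycomb(3) = 6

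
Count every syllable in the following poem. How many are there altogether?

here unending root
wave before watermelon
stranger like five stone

Line 1: "here unending root": 1+3+1 = 5
Line 2: "wave before watermelon": 1+2+4 = 7
Line 3: "stranger like five stone": 2+1+1+1 = 5
Total: 5 + 7 + 5 = 17

17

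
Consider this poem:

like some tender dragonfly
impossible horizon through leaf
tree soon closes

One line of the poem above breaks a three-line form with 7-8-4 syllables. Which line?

Line 2

Line 1: like(1) + some(1) + tender(2) + dragonfly(3) = 7 ✓
Line 2: impossible(4) + horizon(3) + through(1) + leaf(1) = 9 (expected 8)
Line 3: tree(1) + soon(1) + closes(2) = 4 ✓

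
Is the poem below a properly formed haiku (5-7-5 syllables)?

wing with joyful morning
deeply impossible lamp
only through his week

No

Line 1: "wing with joyful morning": 1+1+2+2 = 6 (expected 5)
Line 2: "deeply impossible lamp": 2+4+1 = 7 ✓
Line 3: "only through his week": 2+1+1+1 = 5 ✓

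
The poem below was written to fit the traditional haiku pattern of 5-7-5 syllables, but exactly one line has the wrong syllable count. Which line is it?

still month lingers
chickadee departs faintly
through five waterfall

Line 1: "still month lingers": 1+1+2 = 4 (expected 5)
Line 2: "chickadee departs faintly": 3+2+2 = 7 ✓
Line 3: "through five waterfall": 1+1+3 = 5 ✓

The first line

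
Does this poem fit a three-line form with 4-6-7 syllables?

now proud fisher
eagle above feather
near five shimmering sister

Yes

Line 1: now(1) + proud(1) + fisher(2) = 4 ✓
Line 2: eagle(2) + above(2) + feather(2) = 6 ✓
Line 3: near(1) + five(1) + shimmering(3) + sister(2) = 7 ✓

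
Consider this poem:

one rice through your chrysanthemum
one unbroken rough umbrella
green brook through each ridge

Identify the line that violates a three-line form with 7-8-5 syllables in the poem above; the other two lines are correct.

Line 1: one(1) + rice(1) + through(1) + your(1) + chrysanthemum(4) = 8 (expected 7)
Line 2: one(1) + unbroken(3) + rough(1) + umbrella(3) = 8 ✓
Line 3: green(1) + brook(1) + through(1) + each(1) + ridge(1) = 5 ✓

The first line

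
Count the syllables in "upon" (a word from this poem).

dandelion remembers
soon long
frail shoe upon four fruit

"upon" has 2 syllables.

2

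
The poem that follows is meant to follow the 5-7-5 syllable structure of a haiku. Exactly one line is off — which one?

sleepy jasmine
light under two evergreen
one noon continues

The first line

Line 1: sleepy (2), jasmine (2) → 4 (expected 5)
Line 2: light (1), under (2), two (1), evergreen (3) → 7 ✓
Line 3: one (1), noon (1), continues (3) → 5 ✓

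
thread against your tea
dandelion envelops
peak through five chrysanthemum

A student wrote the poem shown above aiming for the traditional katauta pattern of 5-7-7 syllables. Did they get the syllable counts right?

Yes

Line 1: thread(1) + against(2) + your(1) + tea(1) = 5 ✓
Line 2: dandelion(4) + envelops(3) = 7 ✓
Line 3: peak(1) + through(1) + five(1) + chrysanthemum(4) = 7 ✓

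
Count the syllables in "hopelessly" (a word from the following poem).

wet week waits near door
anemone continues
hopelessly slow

3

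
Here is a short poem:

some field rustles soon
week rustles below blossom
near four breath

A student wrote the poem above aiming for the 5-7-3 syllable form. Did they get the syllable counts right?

Yes

Line 1: "some field rustles soon": 1+1+2+1 = 5 ✓
Line 2: "week rustles below blossom": 1+2+2+2 = 7 ✓
Line 3: "near four breath": 1+1+1 = 3 ✓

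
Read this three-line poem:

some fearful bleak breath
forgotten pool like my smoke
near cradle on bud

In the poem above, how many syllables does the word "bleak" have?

1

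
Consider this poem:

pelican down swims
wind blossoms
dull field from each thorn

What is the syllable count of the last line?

The last line: dull (1), field (1), from (1), each (1), thorn (1) → 5

5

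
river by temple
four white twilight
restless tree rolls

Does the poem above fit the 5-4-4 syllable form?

Yes

Line 1: river (2), by (1), temple (2) → 5 ✓
Line 2: four (1), white (1), twilight (2) → 4 ✓
Line 3: restless (2), tree (1), rolls (1) → 4 ✓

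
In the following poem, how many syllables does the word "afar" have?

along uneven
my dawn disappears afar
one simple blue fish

"afar" has 2 syllables.

2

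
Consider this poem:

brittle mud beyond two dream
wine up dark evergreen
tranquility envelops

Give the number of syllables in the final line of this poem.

The final line: tranquility (4), envelops (3) → 7

7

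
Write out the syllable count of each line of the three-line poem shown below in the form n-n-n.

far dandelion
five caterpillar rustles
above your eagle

5-7-5

Line 1: "far dandelion": 1+4 = 5
Line 2: "five caterpillar rustles": 1+4+2 = 7
Line 3: "above your eagle": 2+1+2 = 5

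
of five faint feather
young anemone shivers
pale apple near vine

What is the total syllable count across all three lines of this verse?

17

Line 1: of (1), five (1), faint (1), feather (2) → 5
Line 2: young (1), anemone (4), shivers (2) → 7
Line 3: pale (1), apple (2), near (1), vine (1) → 5
Total: 5 + 7 + 5 = 17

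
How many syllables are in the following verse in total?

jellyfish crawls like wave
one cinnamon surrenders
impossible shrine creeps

Line 1: jellyfish(3) + crawls(1) + like(1) + wave(1) = 6
Line 2: one(1) + cinnamon(3) + surrenders(3) = 7
Line 3: impossible(4) + shrine(1) + creeps(1) = 6
Total: 6 + 7 + 6 = 19

19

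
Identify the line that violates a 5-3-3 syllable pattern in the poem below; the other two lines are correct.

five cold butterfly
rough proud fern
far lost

The third line

Line 1: five(1) + cold(1) + butterfly(3) = 5 ✓
Line 2: rough(1) + proud(1) + fern(1) = 3 ✓
Line 3: far(1) + lost(1) = 2 (expected 3)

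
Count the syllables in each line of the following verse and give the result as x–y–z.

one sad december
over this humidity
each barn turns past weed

Line 1: "one sad december": 1+1+3 = 5
Line 2: "over this humidity": 2+1+4 = 7
Line 3: "each barn turns past weed": 1+1+1+1+1 = 5

5–7–5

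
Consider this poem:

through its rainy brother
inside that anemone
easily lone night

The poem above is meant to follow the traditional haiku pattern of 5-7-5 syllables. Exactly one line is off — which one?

Line 1: through(1) + its(1) + rainy(2) + brother(2) = 6 (expected 5)
Line 2: inside(2) + that(1) + anemone(4) = 7 ✓
Line 3: easily(3) + lone(1) + night(1) = 5 ✓

The first line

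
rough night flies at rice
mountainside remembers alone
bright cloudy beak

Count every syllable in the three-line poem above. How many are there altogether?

Line 1: rough (1), night (1), flies (1), at (1), rice (1) → 5
Line 2: mountainside (3), remembers (3), alone (2) → 8
Line 3: bright (1), cloudy (2), beak (1) → 4
Total: 5 + 8 + 4 = 17

17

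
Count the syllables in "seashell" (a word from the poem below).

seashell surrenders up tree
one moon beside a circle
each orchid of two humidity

2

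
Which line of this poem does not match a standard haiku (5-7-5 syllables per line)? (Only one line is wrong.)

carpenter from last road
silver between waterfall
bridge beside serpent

Line 1: carpenter (3), from (1), last (1), road (1) → 6 (expected 5)
Line 2: silver (2), between (2), waterfall (3) → 7 ✓
Line 3: bridge (1), beside (2), serpent (2) → 5 ✓

The first line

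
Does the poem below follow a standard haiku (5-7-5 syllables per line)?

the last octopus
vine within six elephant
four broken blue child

Yes

Line 1: "the last octopus": 1+1+3 = 5 ✓
Line 2: "vine within six elephant": 1+2+1+3 = 7 ✓
Line 3: "four broken blue child": 1+2+1+1 = 5 ✓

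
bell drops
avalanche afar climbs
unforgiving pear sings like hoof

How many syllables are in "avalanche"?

3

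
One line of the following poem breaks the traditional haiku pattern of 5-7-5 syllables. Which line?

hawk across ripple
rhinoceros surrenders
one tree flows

The third line

Line 1: hawk (1), across (2), ripple (2) → 5 ✓
Line 2: rhinoceros (4), surrenders (3) → 7 ✓
Line 3: one (1), tree (1), flows (1) → 3 (expected 5)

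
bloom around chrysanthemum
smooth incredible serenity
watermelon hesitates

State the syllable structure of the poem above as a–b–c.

Line 1: bloom(1) + around(2) + chrysanthemum(4) = 7
Line 2: smooth(1) + incredible(4) + serenity(4) = 9
Line 3: watermelon(4) + hesitates(3) = 7

7–9–7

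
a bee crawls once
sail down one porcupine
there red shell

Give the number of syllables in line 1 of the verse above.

Line 1: a(1) + bee(1) + crawls(1) + once(1) = 4

4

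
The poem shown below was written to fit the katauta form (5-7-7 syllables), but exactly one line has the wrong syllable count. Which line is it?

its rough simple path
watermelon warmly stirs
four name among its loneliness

Line 1: "its rough simple path": 1+1+2+1 = 5 ✓
Line 2: "watermelon warmly stirs": 4+2+1 = 7 ✓
Line 3: "four name among its loneliness": 1+1+2+1+3 = 8 (expected 7)

Line 3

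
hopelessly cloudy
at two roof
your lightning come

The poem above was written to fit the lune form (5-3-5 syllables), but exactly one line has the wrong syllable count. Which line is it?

The third line

Line 1: "hopelessly cloudy": 3+2 = 5 ✓
Line 2: "at two roof": 1+1+1 = 3 ✓
Line 3: "your lightning come": 1+2+1 = 4 (expected 5)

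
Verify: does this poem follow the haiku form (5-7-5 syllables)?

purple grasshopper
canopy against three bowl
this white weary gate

Yes

Line 1: purple(2) + grasshopper(3) = 5 ✓
Line 2: canopy(3) + against(2) + three(1) + bowl(1) = 7 ✓
Line 3: this(1) + white(1) + weary(2) + gate(1) = 5 ✓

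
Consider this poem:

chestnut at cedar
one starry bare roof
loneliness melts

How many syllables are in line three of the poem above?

4

Line three: loneliness(3) + melts(1) = 4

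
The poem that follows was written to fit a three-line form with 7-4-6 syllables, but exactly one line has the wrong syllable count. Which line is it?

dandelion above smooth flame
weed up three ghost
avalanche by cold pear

The first line

Line 1: "dandelion above smooth flame": 4+2+1+1 = 8 (expected 7)
Line 2: "weed up three ghost": 1+1+1+1 = 4 ✓
Line 3: "avalanche by cold pear": 3+1+1+1 = 6 ✓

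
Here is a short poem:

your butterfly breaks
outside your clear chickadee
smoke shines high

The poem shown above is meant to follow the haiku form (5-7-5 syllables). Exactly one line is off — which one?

The third line

Line 1: your (1), butterfly (3), breaks (1) → 5 ✓
Line 2: outside (2), your (1), clear (1), chickadee (3) → 7 ✓
Line 3: smoke (1), shines (1), high (1) → 3 (expected 5)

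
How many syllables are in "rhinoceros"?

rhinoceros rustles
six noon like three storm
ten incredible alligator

4

"rhinoceros" has 4 syllables.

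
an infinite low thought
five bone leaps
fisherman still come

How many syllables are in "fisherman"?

3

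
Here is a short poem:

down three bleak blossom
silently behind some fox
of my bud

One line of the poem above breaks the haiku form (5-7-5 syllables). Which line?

Line 3

Line 1: down (1), three (1), bleak (1), blossom (2) → 5 ✓
Line 2: silently (3), behind (2), some (1), fox (1) → 7 ✓
Line 3: of (1), my (1), bud (1) → 3 (expected 5)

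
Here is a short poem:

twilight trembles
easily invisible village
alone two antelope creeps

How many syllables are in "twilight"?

2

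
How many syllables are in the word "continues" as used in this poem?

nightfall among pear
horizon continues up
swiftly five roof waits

"continues" has 3 syllables.

3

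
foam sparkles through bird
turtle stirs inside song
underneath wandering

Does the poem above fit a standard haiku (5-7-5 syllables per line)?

Line 1: foam (1), sparkles (2), through (1), bird (1) → 5 ✓
Line 2: turtle (2), stirs (1), inside (2), song (1) → 6 (expected 7)
Line 3: underneath (3), wandering (3) → 6 (expected 5)

No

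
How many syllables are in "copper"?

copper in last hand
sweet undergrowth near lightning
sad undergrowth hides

2

"copper" has 2 syllables.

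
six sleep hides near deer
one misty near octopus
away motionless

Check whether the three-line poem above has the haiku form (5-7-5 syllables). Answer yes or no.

Line 1: six(1) + sleep(1) + hides(1) + near(1) + deer(1) = 5 ✓
Line 2: one(1) + misty(2) + near(1) + octopus(3) = 7 ✓
Line 3: away(2) + motionless(3) = 5 ✓

Yes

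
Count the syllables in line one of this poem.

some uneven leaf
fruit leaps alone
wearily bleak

5

Line one: some(1) + uneven(3) + leaf(1) = 5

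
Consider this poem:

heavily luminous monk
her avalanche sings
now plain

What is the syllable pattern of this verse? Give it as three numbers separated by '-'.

7-5-2

Line 1: heavily(3) + luminous(3) + monk(1) = 7
Line 2: her(1) + avalanche(3) + sings(1) = 5
Line 3: now(1) + plain(1) = 2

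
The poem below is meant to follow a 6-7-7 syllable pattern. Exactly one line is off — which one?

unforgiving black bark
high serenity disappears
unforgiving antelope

Line 1: unforgiving (4), black (1), bark (1) → 6 ✓
Line 2: high (1), serenity (4), disappears (3) → 8 (expected 7)
Line 3: unforgiving (4), antelope (3) → 7 ✓

Line 2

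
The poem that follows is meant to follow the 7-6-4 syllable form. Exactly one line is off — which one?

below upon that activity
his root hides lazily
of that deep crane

Line 1

Line 1: "below upon that activity": 2+2+1+4 = 9 (expected 7)
Line 2: "his root hides lazily": 1+1+1+3 = 6 ✓
Line 3: "of that deep crane": 1+1+1+1 = 4 ✓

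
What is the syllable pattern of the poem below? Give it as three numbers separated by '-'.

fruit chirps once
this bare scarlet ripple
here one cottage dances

Line 1: "fruit chirps once": 1+1+1 = 3
Line 2: "this bare scarlet ripple": 1+1+2+2 = 6
Line 3: "here one cottage dances": 1+1+2+2 = 6

3-6-6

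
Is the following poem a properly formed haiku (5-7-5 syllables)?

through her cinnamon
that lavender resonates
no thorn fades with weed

Yes

Line 1: through(1) + her(1) + cinnamon(3) = 5 ✓
Line 2: that(1) + lavender(3) + resonates(3) = 7 ✓
Line 3: no(1) + thorn(1) + fades(1) + with(1) + weed(1) = 5 ✓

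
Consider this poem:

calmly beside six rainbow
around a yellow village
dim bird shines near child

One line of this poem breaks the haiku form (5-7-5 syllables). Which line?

Line 1: calmly(2) + beside(2) + six(1) + rainbow(2) = 7 (expected 5)
Line 2: around(2) + a(1) + yellow(2) + village(2) = 7 ✓
Line 3: dim(1) + bird(1) + shines(1) + near(1) + child(1) = 5 ✓

The first line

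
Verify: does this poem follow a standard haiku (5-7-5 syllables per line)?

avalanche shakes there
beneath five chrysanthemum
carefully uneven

No

Line 1: avalanche(3) + shakes(1) + there(1) = 5 ✓
Line 2: beneath(2) + five(1) + chrysanthemum(4) = 7 ✓
Line 3: carefully(3) + uneven(3) = 6 (expected 5)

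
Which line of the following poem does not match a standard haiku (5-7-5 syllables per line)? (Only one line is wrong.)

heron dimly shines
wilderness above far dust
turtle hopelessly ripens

Line 3

Line 1: "heron dimly shines": 2+2+1 = 5 ✓
Line 2: "wilderness above far dust": 3+2+1+1 = 7 ✓
Line 3: "turtle hopelessly ripens": 2+3+2 = 7 (expected 5)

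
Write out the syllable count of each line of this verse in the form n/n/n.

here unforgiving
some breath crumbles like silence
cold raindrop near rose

Line 1: "here unforgiving": 1+4 = 5
Line 2: "some breath crumbles like silence": 1+1+2+1+2 = 7
Line 3: "cold raindrop near rose": 1+2+1+1 = 5

5/7/5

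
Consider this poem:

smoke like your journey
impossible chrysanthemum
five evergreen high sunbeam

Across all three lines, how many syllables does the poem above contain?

Line 1: smoke (1), like (1), your (1), journey (2) → 5
Line 2: impossible (4), chrysanthemum (4) → 8
Line 3: five (1), evergreen (3), high (1), sunbeam (2) → 7
Total: 5 + 8 + 7 = 20

20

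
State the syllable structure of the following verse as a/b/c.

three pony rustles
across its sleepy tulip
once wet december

5/7/5

Line 1: "three pony rustles": 1+2+2 = 5
Line 2: "across its sleepy tulip": 2+1+2+2 = 7
Line 3: "once wet december": 1+1+3 = 5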